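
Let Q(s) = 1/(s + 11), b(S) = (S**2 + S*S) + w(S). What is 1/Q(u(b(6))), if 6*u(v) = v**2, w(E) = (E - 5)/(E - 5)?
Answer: 5395/6 ≈ 899.17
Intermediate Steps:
w(E) = 1 (w(E) = (-5 + E)/(-5 + E) = 1)
b(S) = 1 + 2*S**2 (b(S) = (S**2 + S*S) + 1 = (S**2 + S**2) + 1 = 2*S**2 + 1 = 1 + 2*S**2)
u(v) = v**2/6
Q(s) = 1/(11 + s)
1/Q(u(b(6))) = 1/(1/(11 + (1 + 2*6**2)**2/6)) = 1/(1/(11 + (1 + 2*36)**2/6)) = 1/(1/(11 + (1 + 72)**2/6)) = 1/(1/(11 + (1/6)*73**2)) = 1/(1/(11 + (1/6)*5329)) = 1/(1/(11 + 5329/6)) = 1/(1/(5395/6)) = 1/(6/5395) = 5395/6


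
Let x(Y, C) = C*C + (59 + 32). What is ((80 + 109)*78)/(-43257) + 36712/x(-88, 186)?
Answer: 358898410/500151853 ≈ 0.71758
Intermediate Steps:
x(Y, C) = 91 + C² (x(Y, C) = C² + 91 = 91 + C²)
((80 + 109)*78)/(-43257) + 36712/x(-88, 186) = ((80 + 109)*78)/(-43257) + 36712/(91 + 186²) = (189*78)*(-1/43257) + 36712/(91 + 34596) = 14742*(-1/43257) + 36712/34687 = -4914/14419 + 36712*(1/34687) = -4914/14419 + 36712/34687 = 358898410/500151853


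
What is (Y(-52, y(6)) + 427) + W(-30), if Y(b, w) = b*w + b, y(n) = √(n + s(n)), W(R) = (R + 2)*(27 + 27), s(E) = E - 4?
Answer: -1137 - 104*√2 ≈ -1284.1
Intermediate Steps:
s(E) = -4 + E
W(R) = 108 + 54*R (W(R) = (2 + R)*54 = 108 + 54*R)
y(n) = √(-4 + 2*n) (y(n) = √(n + (-4 + n)) = √(-4 + 2*n))
Y(b, w) = b + b*w
(Y(-52, y(6)) + 427) + W(-30) = (-52*(1 + √(-4 + 2*6)) + 427) + (108 + 54*(-30)) = (-52*(1 + √(-4 + 12)) + 427) + (108 - 1620) = (-52*(1 + √8) + 427) - 1512 = (-52*(1 + 2*√2) + 427) - 1512 = ((-52 - 104*√2) + 427) - 1512 = (375 - 104*√2) - 1512 = -1137 - 104*√2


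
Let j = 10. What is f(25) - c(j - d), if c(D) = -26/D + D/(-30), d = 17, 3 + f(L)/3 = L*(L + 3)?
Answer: 438281/210 ≈ 2087.1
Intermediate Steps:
f(L) = -9 + 3*L*(3 + L) (f(L) = -9 + 3*(L*(L + 3)) = -9 + 3*(L*(3 + L)) = -9 + 3*L*(3 + L))
c(D) = -26/D - D/30 (c(D) = -26/D + D*(-1/30) = -26/D - D/30)
f(25) - c(j - d) = (-9 + 3*25² + 9*25) - (-26/(10 - 1*17) - (10 - 1*17)/30) = (-9 + 3*625 + 225) - (-26/(10 - 17) - (10 - 17)/30) = (-9 + 1875 + 225) - (-26/(-7) - 1/30*(-7)) = 2091 - (-26*(-⅐) + 7/30) = 2091 - (26/7 + 7/30) = 2091 - 1*829/210 = 2091 - 829/210 = 438281/210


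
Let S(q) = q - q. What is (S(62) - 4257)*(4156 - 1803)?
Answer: -10016721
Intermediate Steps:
S(q) = 0
(S(62) - 4257)*(4156 - 1803) = (0 - 4257)*(4156 - 1803) = -4257*2353 = -10016721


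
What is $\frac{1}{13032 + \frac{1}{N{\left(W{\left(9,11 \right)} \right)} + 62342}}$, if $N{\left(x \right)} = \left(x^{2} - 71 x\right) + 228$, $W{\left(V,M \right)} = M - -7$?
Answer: $\frac{61616}{802979713} \approx 7.6734 \cdot 10^{-5}$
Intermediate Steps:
$W{\left(V,M \right)} = 7 + M$ ($W{\left(V,M \right)} = M + 7 = 7 + M$)
$N{\left(x \right)} = 228 + x^{2} - 71 x$
$\frac{1}{13032 + \frac{1}{N{\left(W{\left(9,11 \right)} \right)} + 62342}} = \frac{1}{13032 + \frac{1}{\left(228 + \left(7 + 11\right)^{2} - 71 \left(7 + 11\right)\right) + 62342}} = \frac{1}{13032 + \frac{1}{\left(228 + 18^{2} - 1278\right) + 62342}} = \frac{1}{13032 + \frac{1}{\left(228 + 324 - 1278\right) + 62342}} = \frac{1}{13032 + \frac{1}{-726 + 62342}} = \frac{1}{13032 + \frac{1}{61616}} = \frac{1}{\frac{802979713}{61616}} = \frac{61616}{802979713}$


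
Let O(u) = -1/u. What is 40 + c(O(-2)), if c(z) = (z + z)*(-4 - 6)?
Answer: 30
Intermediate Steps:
c(z) = -20*z (c(z) = (2*z)*(-10) = -20*z)
40 + c(O(-2)) = 40 - (-20)/(-2) = 40 - (-20)*(-1)/2 = 40 - 20*1/2 = 40 - 10 = 30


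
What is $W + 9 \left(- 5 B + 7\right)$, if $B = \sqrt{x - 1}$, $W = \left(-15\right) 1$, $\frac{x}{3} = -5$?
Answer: $48 - 180 i \approx 48.0 - 180.0 i$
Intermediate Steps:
$x = -15$ ($x = 3 \left(-5\right) = -15$)
$W = -15$
$B = 4 i$ ($B = \sqrt{-15 - 1} = \sqrt{-16} = 4 i \approx 4.0 i$)
$W + 9 \left(- 5 B + 7\right) = -15 + 9 \left(- 5 \cdot 4 i + 7\right) = -15 + 9 \left(- 20 i + 7\right) = -15 + 9 \left(7 - 20 i\right) = -15 + \left(63 - 180 i\right) = 48 - 180 i$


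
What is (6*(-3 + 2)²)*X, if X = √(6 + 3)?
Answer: 18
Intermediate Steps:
X = 3 (X = √9 = 3)
(6*(-3 + 2)²)*X = (6*(-3 + 2)²)*3 = (6*(-1)²)*3 = (6*1)*3 = 6*3 = 18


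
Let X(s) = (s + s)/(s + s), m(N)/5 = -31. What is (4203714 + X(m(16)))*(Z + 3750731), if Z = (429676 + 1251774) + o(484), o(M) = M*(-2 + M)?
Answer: 23816017017335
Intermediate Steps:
m(N) = -155 (m(N) = 5*(-31) = -155)
X(s) = 1 (X(s) = (2*s)/((2*s)) = (2*s)*(1/(2*s)) = 1)
Z = 1914738 (Z = (429676 + 1251774) + 484*(-2 + 484) = 1681450 + 484*482 = 1681450 + 233288 = 1914738)
(4203714 + X(m(16)))*(Z + 3750731) = (4203714 + 1)*(1914738 + 3750731) = 4203715*5665469 = 23816017017335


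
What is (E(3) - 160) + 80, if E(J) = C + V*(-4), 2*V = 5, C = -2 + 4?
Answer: -88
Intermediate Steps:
C = 2
V = 5/2 (V = (1/2)*5 = 5/2 ≈ 2.5000)
E(J) = -8 (E(J) = 2 + (5/2)*(-4) = 2 - 10 = -8)
(E(3) - 160) + 80 = (-8 - 160) + 80 = -168 + 80 = -88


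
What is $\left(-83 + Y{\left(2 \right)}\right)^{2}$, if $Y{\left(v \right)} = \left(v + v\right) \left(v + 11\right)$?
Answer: $961$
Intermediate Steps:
$Y{\left(v \right)} = 2 v \left(11 + v\right)$
$\left(-83 + Y{\left(2 \right)}\right)^{2} = \left(-83 + 2 \cdot 2 \left(11 + 2\right)\right)^{2} = \left(-83 + 2 \cdot 2 \cdot 13\right)^{2} = \left(-83 + 52\right)^{2} = \left(-31\right)^{2} = 961$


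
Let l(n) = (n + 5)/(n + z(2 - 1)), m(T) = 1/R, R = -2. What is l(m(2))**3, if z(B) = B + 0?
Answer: 729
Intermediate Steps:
z(B) = B
m(T) = -1/2 (m(T) = 1/(-2) = -1/2)
l(n) = (5 + n)/(1 + n) (l(n) = (n + 5)/(n + (2 - 1)) = (5 + n)/(n + 1) = (5 + n)/(1 + n))
l(m(2))**3 = ((5 - 1/2)/(1 - 1/2))**3 = ((9/2)/(1/2))**3 = (2*(9/2))**3 = 9**3 = 729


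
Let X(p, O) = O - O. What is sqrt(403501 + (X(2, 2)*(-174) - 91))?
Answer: sqrt(403410) ≈ 635.15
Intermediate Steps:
X(p, O) = 0
sqrt(403501 + (X(2, 2)*(-174) - 91)) = sqrt(403501 + (0*(-174) - 91)) = sqrt(403501 + (0 - 91)) = sqrt(403501 - 91) = sqrt(403410)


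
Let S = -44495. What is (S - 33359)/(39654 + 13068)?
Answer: -38927/26361 ≈ -1.4767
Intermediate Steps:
(S - 33359)/(39654 + 13068) = (-44495 - 33359)/(39654 + 13068) = -77854/52722 = -77854*1/52722 = -38927/26361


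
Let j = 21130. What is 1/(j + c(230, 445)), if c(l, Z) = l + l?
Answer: 1/21590 ≈ 4.6318e-5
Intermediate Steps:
c(l, Z) = 2*l
1/(j + c(230, 445)) = 1/(21130 + 2*230) = 1/(21130 + 460) = 1/21590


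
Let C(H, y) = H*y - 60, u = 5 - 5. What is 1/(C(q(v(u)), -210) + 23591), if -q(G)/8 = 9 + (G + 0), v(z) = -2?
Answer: 1/35291 ≈ 2.8336e-5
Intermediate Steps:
u = 0
q(G) = -72 - 8*G (q(G) = -8*(9 + (G + 0)) = -8*(9 + G) = -72 - 8*G)
C(H, y) = -60 + H*y
1/(C(q(v(u)), -210) + 23591) = 1/((-60 + (-72 - 8*(-2))*(-210)) + 23591) = 1/((-60 + (-72 + 16)*(-210)) + 23591) = 1/((-60 - 56*(-210)) + 23591) = 1/((-60 + 11760) + 23591) = 1/(11700 + 23591) = 1/35291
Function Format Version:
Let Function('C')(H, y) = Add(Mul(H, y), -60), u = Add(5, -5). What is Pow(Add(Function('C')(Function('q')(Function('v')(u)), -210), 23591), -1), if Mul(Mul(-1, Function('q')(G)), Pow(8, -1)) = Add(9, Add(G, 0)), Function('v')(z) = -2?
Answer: Rational(1, 35291) ≈ 2.8336e-5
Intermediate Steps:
u = 0
Function('q')(G) = Add(-72, Mul(-8, G)) (Function('q')(G) = Mul(-8, Add(9, Add(G, 0))) = Mul(-8, Add(9, G)) = Add(-72, Mul(-8, G)))
Function('C')(H, y) = Add(-60, Mul(H, y))
Pow(Add(Function('C')(Function('q')(Function('v')(u)), -210), 23591), -1) = Pow(Add(Add(-60, Mul(Add(-72, Mul(-8, -2)), -210)), 23591), -1) = Pow(Add(Add(-60, Mul(Add(-72, 16), -210)), 23591), -1) = Pow(Add(Add(-60, Mul(-56, -210)), 23591), -1) = Pow(Add(Add(-60, 11760), 23591), -1) = Pow(Add(11700, 23591), -1) = Pow(35291, -1) = Rational(1, 35291)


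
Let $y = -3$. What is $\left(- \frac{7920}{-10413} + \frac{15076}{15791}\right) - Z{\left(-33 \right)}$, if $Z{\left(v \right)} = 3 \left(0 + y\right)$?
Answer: $\frac{195770695}{18270187} \approx 10.715$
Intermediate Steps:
$Z{\left(v \right)} = -9$ ($Z{\left(v \right)} = 3 \left(0 - 3\right) = 3 \left(-3\right) = -9$)
$\left(- \frac{7920}{-10413} + \frac{15076}{15791}\right) - Z{\left(-33 \right)} = \left(- \frac{7920}{-10413} + \frac{15076}{15791}\right) - -9 = \left(\left(-7920\right) \left(- \frac{1}{10413}\right) + 15076 \cdot \frac{1}{15791}\right) + 9 = \left(\frac{880}{1157} + \frac{15076}{15791}\right) + 9 = \frac{31339012}{18270187} + 9 = \frac{195770695}{18270187}$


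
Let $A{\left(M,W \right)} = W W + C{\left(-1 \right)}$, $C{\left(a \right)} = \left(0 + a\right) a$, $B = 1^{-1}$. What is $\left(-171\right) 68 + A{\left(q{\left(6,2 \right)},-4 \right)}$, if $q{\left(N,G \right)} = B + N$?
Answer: $-11611$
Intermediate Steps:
$B = 1$
$q{\left(N,G \right)} = 1 + N$
$C{\left(a \right)} = a^{2}$ ($C{\left(a \right)} = a a = a^{2}$)
$A{\left(M,W \right)} = 1 + W^{2}$ ($A{\left(M,W \right)} = W W + \left(-1\right)^{2} = W^{2} + 1 = 1 + W^{2}$)
$\left(-171\right) 68 + A{\left(q{\left(6,2 \right)},-4 \right)} = \left(-171\right) 68 + \left(1 + \left(-4\right)^{2}\right) = -11628 + \left(1 + 16\right) = -11628 + 17 = -11611$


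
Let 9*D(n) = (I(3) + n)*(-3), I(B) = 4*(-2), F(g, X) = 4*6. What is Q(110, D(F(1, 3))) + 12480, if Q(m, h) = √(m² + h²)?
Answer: 12480 + 2*√27289/3 ≈ 12590.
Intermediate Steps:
F(g, X) = 24
I(B) = -8
D(n) = 8/3 - n/3 (D(n) = ((-8 + n)*(-3))/9 = (24 - 3*n)/9 = 8/3 - n/3)
Q(m, h) = √(h² + m²)
Q(110, D(F(1, 3))) + 12480 = √((8/3 - ⅓*24)² + 110²) + 12480 = √((8/3 - 8)² + 12100) + 12480 = √((-16/3)² + 12100) + 12480 = √(256/9 + 12100) + 12480 = √(109156/9) + 12480 = 2*√27289/3 + 12480 = 12480 + 2*√27289/3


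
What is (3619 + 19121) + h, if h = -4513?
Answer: 18227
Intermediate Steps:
(3619 + 19121) + h = (3619 + 19121) - 4513 = 22740 - 4513 = 18227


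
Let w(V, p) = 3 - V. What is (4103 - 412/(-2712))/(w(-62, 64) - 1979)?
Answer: -2781937/1297692 ≈ -2.1438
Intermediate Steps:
(4103 - 412/(-2712))/(w(-62, 64) - 1979) = (4103 - 412/(-2712))/((3 - 1*(-62)) - 1979) = (4103 - 412*(-1/2712))/((3 + 62) - 1979) = (4103 + 103/678)/(65 - 1979) = (2781937/678)/(-1914) = (2781937/678)*(-1/1914) = -2781937/1297692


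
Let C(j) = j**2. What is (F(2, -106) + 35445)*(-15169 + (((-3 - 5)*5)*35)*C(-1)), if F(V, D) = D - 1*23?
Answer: -585150804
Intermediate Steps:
F(V, D) = -23 + D (F(V, D) = D - 23 = -23 + D)
(F(2, -106) + 35445)*(-15169 + (((-3 - 5)*5)*35)*C(-1)) = ((-23 - 106) + 35445)*(-15169 + (((-3 - 5)*5)*35)*(-1)**2) = (-129 + 35445)*(-15169 + (-8*5*35)*1) = 35316*(-15169 - 40*35*1) = 35316*(-15169 - 1400*1) = 35316*(-15169 - 1400) = 35316*(-16569) = -585150804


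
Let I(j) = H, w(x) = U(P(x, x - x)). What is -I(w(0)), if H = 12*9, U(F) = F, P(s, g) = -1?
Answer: -108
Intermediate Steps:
w(x) = -1
H = 108
I(j) = 108
-I(w(0)) = -1*108 = -108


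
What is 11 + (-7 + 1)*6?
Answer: -25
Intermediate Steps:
11 + (-7 + 1)*6 = 11 - 6*6 = 11 - 36 = -25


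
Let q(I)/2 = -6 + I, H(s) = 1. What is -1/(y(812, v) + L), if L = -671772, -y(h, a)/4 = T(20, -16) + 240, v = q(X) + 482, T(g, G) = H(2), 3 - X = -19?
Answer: 1/672736 ≈ 1.4865e-6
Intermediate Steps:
X = 22 (X = 3 - 1*(-19) = 3 + 19 = 22)
T(g, G) = 1
q(I) = -12 + 2*I (q(I) = 2*(-6 + I) = -12 + 2*I)
v = 514 (v = (-12 + 2*22) + 482 = (-12 + 44) + 482 = 32 + 482 = 514)
y(h, a) = -964 (y(h, a) = -4*(1 + 240) = -4*241 = -964)
-1/(y(812, v) + L) = -1/(-964 - 671772) = -1/(-672736) = -1*(-1/672736) = 1/672736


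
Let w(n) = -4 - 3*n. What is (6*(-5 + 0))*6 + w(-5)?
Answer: -169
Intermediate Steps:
(6*(-5 + 0))*6 + w(-5) = (6*(-5 + 0))*6 + (-4 - 3*(-5)) = (6*(-5))*6 + (-4 + 15) = -30*6 + 11 = -180 + 11 = -169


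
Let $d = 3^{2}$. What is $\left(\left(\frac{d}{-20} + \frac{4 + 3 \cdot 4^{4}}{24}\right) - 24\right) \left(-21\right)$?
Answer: $- \frac{3241}{20} \approx -162.05$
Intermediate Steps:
$d = 9$
$\left(\left(\frac{d}{-20} + \frac{4 + 3 \cdot 4^{4}}{24}\right) - 24\right) \left(-21\right) = \left(\left(\frac{9}{-20} + \frac{4 + 3 \cdot 4^{4}}{24}\right) - 24\right) \left(-21\right) = \left(\left(9 \left(- \frac{1}{20}\right) + \left(4 + 3 \cdot 256\right) \frac{1}{24}\right) - 24\right) \left(-21\right) = \left(\left(- \frac{9}{20} + \left(4 + 768\right) \frac{1}{24}\right) - 24\right) \left(-21\right) = \left(\left(- \frac{9}{20} + 772 \cdot \frac{1}{24}\right) - 24\right) \left(-21\right) = \left(\left(- \frac{9}{20} + \frac{193}{6}\right) - 24\right) \left(-21\right) = \left(\frac{1903}{60} - 24\right) \left(-21\right) = \frac{463}{60} \left(-21\right) = - \frac{3241}{20}$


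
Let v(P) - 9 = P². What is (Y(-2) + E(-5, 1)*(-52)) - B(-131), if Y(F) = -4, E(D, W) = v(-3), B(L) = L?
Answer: -809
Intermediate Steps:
v(P) = 9 + P²
E(D, W) = 18 (E(D, W) = 9 + (-3)² = 9 + 9 = 18)
(Y(-2) + E(-5, 1)*(-52)) - B(-131) = (-4 + 18*(-52)) - 1*(-131) = (-4 - 936) + 131 = -940 + 131 = -809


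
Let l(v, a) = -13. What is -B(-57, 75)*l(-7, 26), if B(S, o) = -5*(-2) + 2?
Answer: 156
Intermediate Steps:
B(S, o) = 12 (B(S, o) = 10 + 2 = 12)
-B(-57, 75)*l(-7, 26) = -12*(-13) = -1*(-156) = 156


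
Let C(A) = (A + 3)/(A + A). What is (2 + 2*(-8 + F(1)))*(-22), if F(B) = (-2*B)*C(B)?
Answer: 484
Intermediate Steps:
C(A) = (3 + A)/(2*A) (C(A) = (3 + A)/((2*A)) = (3 + A)*(1/(2*A)) = (3 + A)/(2*A))
F(B) = -3 - B (F(B) = (-2*B)*((3 + B)/(2*B)) = -3 - B)
(2 + 2*(-8 + F(1)))*(-22) = (2 + 2*(-8 + (-3 - 1*1)))*(-22) = (2 + 2*(-8 + (-3 - 1)))*(-22) = (2 + 2*(-8 - 4))*(-22) = (2 + 2*(-12))*(-22) = (2 - 24)*(-22) = -22*(-22) = 484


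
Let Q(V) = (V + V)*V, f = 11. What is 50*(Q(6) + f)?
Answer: 4150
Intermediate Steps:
Q(V) = 2*V**2 (Q(V) = (2*V)*V = 2*V**2)
50*(Q(6) + f) = 50*(2*6**2 + 11) = 50*(2*36 + 11) = 50*(72 + 11) = 50*83 = 4150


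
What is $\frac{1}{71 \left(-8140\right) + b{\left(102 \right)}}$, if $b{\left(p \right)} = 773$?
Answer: $- \frac{1}{577167} \approx -1.7326 \cdot 10^{-6}$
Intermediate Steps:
$\frac{1}{71 \left(-8140\right) + b{\left(102 \right)}} = \frac{1}{71 \left(-8140\right) + 773} = \frac{1}{-577940 + 773} = \frac{1}{-577167} = - \frac{1}{577167}$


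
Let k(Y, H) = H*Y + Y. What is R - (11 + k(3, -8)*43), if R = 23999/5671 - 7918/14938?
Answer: 37938972550/42356699 ≈ 895.70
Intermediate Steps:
k(Y, H) = Y + H*Y
R = 156797042/42356699 (R = 23999*(1/5671) - 7918*1/14938 = 23999/5671 - 3959/7469 = 156797042/42356699 ≈ 3.7018)
R - (11 + k(3, -8)*43) = 156797042/42356699 - (11 + (3*(1 - 8))*43) = 156797042/42356699 - (11 + (3*(-7))*43) = 156797042/42356699 - (11 - 21*43) = 156797042/42356699 - (11 - 903) = 156797042/42356699 - 1*(-892) = 156797042/42356699 + 892 = 37938972550/42356699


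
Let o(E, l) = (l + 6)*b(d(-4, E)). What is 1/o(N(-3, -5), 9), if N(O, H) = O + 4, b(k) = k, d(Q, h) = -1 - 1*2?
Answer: -1/45 ≈ -0.022222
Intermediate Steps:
d(Q, h) = -3 (d(Q, h) = -1 - 2 = -3)
N(O, H) = 4 + O
o(E, l) = -18 - 3*l (o(E, l) = (l + 6)*(-3) = (6 + l)*(-3) = -18 - 3*l)
1/o(N(-3, -5), 9) = 1/(-18 - 3*9) = 1/(-18 - 27) = 1/(-45) = -1/45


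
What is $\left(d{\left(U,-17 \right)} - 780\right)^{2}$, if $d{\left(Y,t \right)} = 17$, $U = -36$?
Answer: $582169$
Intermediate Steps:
$\left(d{\left(U,-17 \right)} - 780\right)^{2} = \left(17 - 780\right)^{2} = \left(-763\right)^{2} = 582169$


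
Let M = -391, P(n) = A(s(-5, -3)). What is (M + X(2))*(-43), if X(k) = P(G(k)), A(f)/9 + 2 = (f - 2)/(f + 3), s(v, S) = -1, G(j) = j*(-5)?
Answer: 36335/2 ≈ 18168.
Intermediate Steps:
G(j) = -5*j
A(f) = -18 + 9*(-2 + f)/(3 + f) (A(f) = -18 + 9*((f - 2)/(f + 3)) = -18 + 9*((-2 + f)/(3 + f)) = -18 + 9*(-2 + f)/(3 + f))
P(n) = -63/2 (P(n) = 9*(-8 - 1*(-1))/(3 - 1) = 9*(-8 + 1)/2 = 9*(½)*(-7) = -63/2)
X(k) = -63/2
(M + X(2))*(-43) = (-391 - 63/2)*(-43) = -845/2*(-43) = 36335/2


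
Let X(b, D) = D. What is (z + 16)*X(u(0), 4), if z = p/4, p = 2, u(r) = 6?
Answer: 66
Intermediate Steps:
z = 1/2 (z = 2/4 = 2*(1/4) = 1/2 ≈ 0.50000)
(z + 16)*X(u(0), 4) = (1/2 + 16)*4 = (33/2)*4 = 66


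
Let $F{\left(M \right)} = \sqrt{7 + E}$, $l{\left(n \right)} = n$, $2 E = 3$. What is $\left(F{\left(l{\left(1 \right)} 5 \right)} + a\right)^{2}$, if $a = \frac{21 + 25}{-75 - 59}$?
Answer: $\frac{77371}{8978} - \frac{23 \sqrt{34}}{67} \approx 6.6162$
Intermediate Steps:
$E = \frac{3}{2}$ ($E = \frac{1}{2} \cdot 3 = \frac{3}{2} \approx 1.5$)
$a = - \frac{23}{67}$ ($a = \frac{46}{-134} = 46 \left(- \frac{1}{134}\right) = - \frac{23}{67} \approx -0.34328$)
$F{\left(M \right)} = \frac{\sqrt{34}}{2}$ ($F{\left(M \right)} = \sqrt{7 + \frac{3}{2}} = \sqrt{\frac{17}{2}} = \frac{\sqrt{34}}{2}$)
$\left(F{\left(l{\left(1 \right)} 5 \right)} + a\right)^{2} = \left(\frac{\sqrt{34}}{2} - \frac{23}{67}\right)^{2} = \left(- \frac{23}{67} + \frac{\sqrt{34}}{2}\right)^{2}$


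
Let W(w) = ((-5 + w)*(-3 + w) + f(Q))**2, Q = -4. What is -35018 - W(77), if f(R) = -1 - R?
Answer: -28454579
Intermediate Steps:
W(w) = (3 + (-5 + w)*(-3 + w))**2 (W(w) = ((-5 + w)*(-3 + w) + (-1 - 1*(-4)))**2 = ((-5 + w)*(-3 + w) + (-1 + 4))**2 = ((-5 + w)*(-3 + w) + 3)**2 = (3 + (-5 + w)*(-3 + w))**2)
-35018 - W(77) = -35018 - (18 + 77**2 - 8*77)**2 = -35018 - (18 + 5929 - 616)**2 = -35018 - 1*5331**2 = -35018 - 1*28419561 = -35018 - 28419561 = -28454579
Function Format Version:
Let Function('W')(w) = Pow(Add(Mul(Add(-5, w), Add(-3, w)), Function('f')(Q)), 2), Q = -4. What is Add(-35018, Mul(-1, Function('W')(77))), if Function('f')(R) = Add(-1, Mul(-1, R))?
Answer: -28454579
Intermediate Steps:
Function('W')(w) = Pow(Add(3, Mul(Add(-5, w), Add(-3, w))), 2) (Function('W')(w) = Pow(Add(Mul(Add(-5, w), Add(-3, w)), Add(-1, Mul(-1, -4))), 2) = Pow(Add(Mul(Add(-5, w), Add(-3, w)), Add(-1, 4)), 2) = Pow(Add(Mul(Add(-5, w), Add(-3, w)), 3), 2) = Pow(Add(3, Mul(Add(-5, w), Add(-3, w))), 2))
Add(-35018, Mul(-1, Function('W')(77))) = Add(-35018, Mul(-1, Pow(Add(18, Pow(77, 2), Mul(-8, 77)), 2))) = Add(-35018, Mul(-1, Pow(Add(18, 5929, -616), 2))) = Add(-35018, Mul(-1, Pow(5331, 2))) = Add(-35018, Mul(-1, 28419561)) = Add(-35018, -28419561) = -28454579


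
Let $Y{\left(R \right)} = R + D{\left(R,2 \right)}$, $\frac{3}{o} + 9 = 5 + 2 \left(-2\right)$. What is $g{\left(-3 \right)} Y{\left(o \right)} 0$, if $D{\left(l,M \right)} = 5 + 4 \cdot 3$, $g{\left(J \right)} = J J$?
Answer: $0$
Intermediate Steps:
$g{\left(J \right)} = J^{2}$
$D{\left(l,M \right)} = 17$ ($D{\left(l,M \right)} = 5 + 12 = 17$)
$o = - \frac{3}{8}$ ($o = \frac{3}{-9 + \left(5 + 2 \left(-2\right)\right)} = \frac{3}{-9 + \left(5 - 4\right)} = \frac{3}{-9 + 1} = \frac{3}{-8} = 3 \left(- \frac{1}{8}\right) = - \frac{3}{8} \approx -0.375$)
$Y{\left(R \right)} = 17 + R$ ($Y{\left(R \right)} = R + 17 = 17 + R$)
$g{\left(-3 \right)} Y{\left(o \right)} 0 = \left(-3\right)^{2} \left(17 - \frac{3}{8}\right) 0 = 9 \cdot \frac{133}{8} \cdot 0 = \frac{1197}{8} \cdot 0 = 0$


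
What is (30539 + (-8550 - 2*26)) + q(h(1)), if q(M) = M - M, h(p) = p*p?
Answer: 21937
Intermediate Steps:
h(p) = p**2
q(M) = 0
(30539 + (-8550 - 2*26)) + q(h(1)) = (30539 + (-8550 - 2*26)) + 0 = (30539 + (-8550 - 52)) + 0 = (30539 - 8602) + 0 = 21937 + 0 = 21937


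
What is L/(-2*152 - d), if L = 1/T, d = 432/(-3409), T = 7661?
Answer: -3409/7936060544 ≈ -4.2956e-7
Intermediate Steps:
d = -432/3409 (d = 432*(-1/3409) = -432/3409 ≈ -0.12672)
L = 1/7661 ≈ 0.00013053
L/(-2*152 - d) = 1/(7661*(-2*152 - 1*(-432/3409))) = 1/(7661*(-304 + 432/3409)) = 1/(7661*(-1035904/3409)) = (1/7661)*(-3409/1035904) = -3409/7936060544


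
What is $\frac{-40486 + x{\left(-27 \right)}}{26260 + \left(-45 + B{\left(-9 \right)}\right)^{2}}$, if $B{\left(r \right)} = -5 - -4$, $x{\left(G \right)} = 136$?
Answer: $- \frac{20175}{14188} \approx -1.422$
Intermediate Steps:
$B{\left(r \right)} = -1$ ($B{\left(r \right)} = -5 + 4 = -1$)
$\frac{-40486 + x{\left(-27 \right)}}{26260 + \left(-45 + B{\left(-9 \right)}\right)^{2}} = \frac{-40486 + 136}{26260 + \left(-45 - 1\right)^{2}} = - \frac{40350}{26260 + \left(-46\right)^{2}} = - \frac{40350}{26260 + 2116} = - \frac{40350}{28376} = \left(-40350\right) \frac{1}{28376} = - \frac{20175}{14188}$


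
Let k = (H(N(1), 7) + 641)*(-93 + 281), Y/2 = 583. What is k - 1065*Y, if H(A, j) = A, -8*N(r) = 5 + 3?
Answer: -1121470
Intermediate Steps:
N(r) = -1 (N(r) = -(5 + 3)/8 = -⅛*8 = -1)
Y = 1166 (Y = 2*583 = 1166)
k = 120320 (k = (-1 + 641)*(-93 + 281) = 640*188 = 120320)
k - 1065*Y = 120320 - 1065*1166 = 120320 - 1241790 = -1121470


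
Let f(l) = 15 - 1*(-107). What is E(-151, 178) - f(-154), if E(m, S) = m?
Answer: -273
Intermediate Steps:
f(l) = 122 (f(l) = 15 + 107 = 122)
E(-151, 178) - f(-154) = -151 - 1*122 = -151 - 122 = -273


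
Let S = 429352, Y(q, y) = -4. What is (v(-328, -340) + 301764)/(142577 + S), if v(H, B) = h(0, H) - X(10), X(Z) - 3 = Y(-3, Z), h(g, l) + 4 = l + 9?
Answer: 301442/571929 ≈ 0.52706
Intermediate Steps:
h(g, l) = 5 + l (h(g, l) = -4 + (l + 9) = -4 + (9 + l) = 5 + l)
X(Z) = -1 (X(Z) = 3 - 4 = -1)
v(H, B) = 6 + H (v(H, B) = (5 + H) - 1*(-1) = (5 + H) + 1 = 6 + H)
(v(-328, -340) + 301764)/(142577 + S) = ((6 - 328) + 301764)/(142577 + 429352) = (-322 + 301764)/571929 = 301442*(1/571929) = 301442/571929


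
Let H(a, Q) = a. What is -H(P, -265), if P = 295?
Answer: -295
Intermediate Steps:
-H(P, -265) = -1*295 = -295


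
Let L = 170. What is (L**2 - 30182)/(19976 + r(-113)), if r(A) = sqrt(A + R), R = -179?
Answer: -6402308/99760217 + 641*I*sqrt(73)/99760217 ≈ -0.064177 + 5.4899e-5*I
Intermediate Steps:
r(A) = sqrt(-179 + A) (r(A) = sqrt(A - 179) = sqrt(-179 + A))
(L**2 - 30182)/(19976 + r(-113)) = (170**2 - 30182)/(19976 + sqrt(-179 - 113)) = (28900 - 30182)/(19976 + sqrt(-292)) = -1282/(19976 + 2*I*sqrt(73))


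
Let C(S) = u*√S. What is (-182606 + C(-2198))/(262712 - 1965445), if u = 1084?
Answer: 182606/1702733 - 1084*I*√2198/1702733 ≈ 0.10724 - 0.029847*I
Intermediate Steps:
C(S) = 1084*√S
(-182606 + C(-2198))/(262712 - 1965445) = (-182606 + 1084*√(-2198))/(262712 - 1965445) = (-182606 + 1084*(I*√2198))/(-1702733) = (-182606 + 1084*I*√2198)*(-1/1702733) = 182606/1702733 - 1084*I*√2198/1702733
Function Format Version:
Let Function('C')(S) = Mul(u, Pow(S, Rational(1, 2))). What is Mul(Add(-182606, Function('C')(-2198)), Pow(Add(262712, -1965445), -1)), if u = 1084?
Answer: Add(Rational(182606, 1702733), Mul(Rational(-1084, 1702733), I, Pow(2198, Rational(1, 2)))) ≈ Add(0.10724, Mul(-0.029847, I))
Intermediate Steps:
Function('C')(S) = Mul(1084, Pow(S, Rational(1, 2)))
Mul(Add(-182606, Function('C')(-2198)), Pow(Add(262712, -1965445), -1)) = Mul(Add(-182606, Mul(1084, Pow(-2198, Rational(1, 2)))), Pow(Add(262712, -1965445), -1)) = Mul(Add(-182606, Mul(1084, Mul(I, Pow(2198, Rational(1, 2))))), Pow(-1702733, -1)) = Mul(Add(-182606, Mul(1084, I, Pow(2198, Rational(1, 2)))), Rational(-1, 1702733)) = Add(Rational(182606, 1702733), Mul(Rational(-1084, 1702733), I, Pow(2198, Rational(1, 2))))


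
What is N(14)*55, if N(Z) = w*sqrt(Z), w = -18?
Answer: -990*sqrt(14) ≈ -3704.2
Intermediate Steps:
N(Z) = -18*sqrt(Z)
N(14)*55 = -18*sqrt(14)*55 = -990*sqrt(14)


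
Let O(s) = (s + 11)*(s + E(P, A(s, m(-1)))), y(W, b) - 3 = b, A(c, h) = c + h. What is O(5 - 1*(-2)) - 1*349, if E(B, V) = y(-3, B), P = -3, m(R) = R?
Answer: -223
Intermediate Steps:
y(W, b) = 3 + b
E(B, V) = 3 + B
O(s) = s*(11 + s) (O(s) = (s + 11)*(s + (3 - 3)) = (11 + s)*(s + 0) = (11 + s)*s = s*(11 + s))
O(5 - 1*(-2)) - 1*349 = (5 - 1*(-2))*(11 + (5 - 1*(-2))) - 1*349 = (5 + 2)*(11 + (5 + 2)) - 349 = 7*(11 + 7) - 349 = 7*18 - 349 = 126 - 349 = -223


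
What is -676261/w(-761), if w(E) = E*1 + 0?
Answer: 676261/761 ≈ 888.65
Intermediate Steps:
w(E) = E (w(E) = E + 0 = E)
-676261/w(-761) = -676261/(-761) = -676261*(-1/761) = 676261/761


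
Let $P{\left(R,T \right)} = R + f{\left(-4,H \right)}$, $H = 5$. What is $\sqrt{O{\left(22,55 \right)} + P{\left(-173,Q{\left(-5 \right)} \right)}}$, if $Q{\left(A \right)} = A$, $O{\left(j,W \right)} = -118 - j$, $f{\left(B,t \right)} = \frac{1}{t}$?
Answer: $\frac{2 i \sqrt{1955}}{5} \approx 17.686 i$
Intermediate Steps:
$P{\left(R,T \right)} = \frac{1}{5} + R$ ($P{\left(R,T \right)} = R + \frac{1}{5} = \frac{1}{5} + R$)
$\sqrt{O{\left(22,55 \right)} + P{\left(-173,Q{\left(-5 \right)} \right)}} = \sqrt{\left(-118 - 22\right) + \left(\frac{1}{5} - 173\right)} = \sqrt{\left(-118 - 22\right) - \frac{864}{5}} = \sqrt{-140 - \frac{864}{5}} = \sqrt{- \frac{1564}{5}} = \frac{2 i \sqrt{1955}}{5}$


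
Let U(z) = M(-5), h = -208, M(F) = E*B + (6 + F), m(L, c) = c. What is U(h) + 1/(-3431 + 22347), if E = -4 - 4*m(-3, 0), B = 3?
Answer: -208075/18916 ≈ -11.000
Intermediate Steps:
E = -4 (E = -4 - 4*0 = -4 + 0 = -4)
M(F) = -6 + F (M(F) = -4*3 + (6 + F) = -12 + (6 + F) = -6 + F)
U(z) = -11 (U(z) = -6 - 5 = -11)
U(h) + 1/(-3431 + 22347) = -11 + 1/(-3431 + 22347) = -11 + 1/18916 = -208075/18916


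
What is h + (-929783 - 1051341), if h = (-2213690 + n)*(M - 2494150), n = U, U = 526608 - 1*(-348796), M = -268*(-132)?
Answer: 3290540840240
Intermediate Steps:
M = 35376
U = 875404 (U = 526608 + 348796 = 875404)
n = 875404
h = 3290542821364 (h = (-2213690 + 875404)*(35376 - 2494150) = -1338286*(-2458774) = 3290542821364)
h + (-929783 - 1051341) = 3290542821364 + (-929783 - 1051341) = 3290542821364 - 1981124 = 3290540840240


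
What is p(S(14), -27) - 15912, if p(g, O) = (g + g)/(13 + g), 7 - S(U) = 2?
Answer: -143203/9 ≈ -15911.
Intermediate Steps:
S(U) = 5 (S(U) = 7 - 1*2 = 7 - 2 = 5)
p(g, O) = 2*g/(13 + g) (p(g, O) = (2*g)/(13 + g) = 2*g/(13 + g))
p(S(14), -27) - 15912 = 2*5/(13 + 5) - 15912 = 2*5/18 - 15912 = 2*5*(1/18) - 15912 = 5/9 - 15912 = -143203/9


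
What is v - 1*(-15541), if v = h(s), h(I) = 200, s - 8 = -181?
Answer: 15741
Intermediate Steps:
s = -173 (s = 8 - 181 = -173)
v = 200
v - 1*(-15541) = 200 - 1*(-15541) = 200 + 15541 = 15741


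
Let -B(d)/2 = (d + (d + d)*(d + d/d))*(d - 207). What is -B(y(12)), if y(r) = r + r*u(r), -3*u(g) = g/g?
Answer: -60496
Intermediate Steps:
u(g) = -⅓ (u(g) = -g/(3*g) = -⅓*1 = -⅓)
y(r) = 2*r/3 (y(r) = r + r*(-⅓) = r - r/3 = 2*r/3)
B(d) = -2*(-207 + d)*(d + 2*d*(1 + d)) (B(d) = -2*(d + (d + d)*(d + d/d))*(d - 207) = -2*(d + (2*d)*(d + 1))*(-207 + d) = -2*(d + (2*d)*(1 + d))*(-207 + d) = -2*(d + 2*d*(1 + d))*(-207 + d) = -2*(-207 + d)*(d + 2*d*(1 + d)))
-B(y(12)) = -2*(⅔)*12*(621 - 2*((⅔)*12)² + 411*((⅔)*12)) = -2*8*(621 - 2*8² + 411*8) = -2*8*(621 - 2*64 + 3288) = -2*8*(621 - 128 + 3288) = -2*8*3781 = -1*60496 = -60496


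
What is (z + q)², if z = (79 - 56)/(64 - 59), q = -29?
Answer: 14884/25 ≈ 595.36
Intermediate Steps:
z = 23/5 ≈ 4.6000
(z + q)² = (23/5 - 29)² = (-122/5)² = 14884/25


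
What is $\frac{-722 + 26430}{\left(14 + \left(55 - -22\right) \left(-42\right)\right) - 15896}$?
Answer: $- \frac{6427}{4779} \approx -1.3448$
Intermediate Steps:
$\frac{-722 + 26430}{\left(14 + \left(55 - -22\right) \left(-42\right)\right) - 15896} = \frac{25708}{\left(14 + \left(55 + 22\right) \left(-42\right)\right) - 15896} = \frac{25708}{\left(14 + 77 \left(-42\right)\right) - 15896} = \frac{25708}{\left(14 - 3234\right) - 15896} = \frac{25708}{-3220 - 15896} = \frac{25708}{-19116} = 25708 \left(- \frac{1}{19116}\right) = - \frac{6427}{4779}$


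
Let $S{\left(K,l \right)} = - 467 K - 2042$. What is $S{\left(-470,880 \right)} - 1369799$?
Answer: $-1152351$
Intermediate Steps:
$S{\left(K,l \right)} = -2042 - 467 K$
$S{\left(-470,880 \right)} - 1369799 = \left(-2042 - -219490\right) - 1369799 = \left(-2042 + 219490\right) - 1369799 = 217448 - 1369799 = -1152351$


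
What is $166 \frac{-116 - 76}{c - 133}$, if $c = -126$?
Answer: $\frac{31872}{259} \approx 123.06$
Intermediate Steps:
$166 \frac{-116 - 76}{c - 133} = 166 \frac{-116 - 76}{-126 - 133} = 166 \left(- \frac{192}{-259}\right) = 166 \left(\left(-192\right) \left(- \frac{1}{259}\right)\right) = 166 \cdot \frac{192}{259} = \frac{31872}{259}$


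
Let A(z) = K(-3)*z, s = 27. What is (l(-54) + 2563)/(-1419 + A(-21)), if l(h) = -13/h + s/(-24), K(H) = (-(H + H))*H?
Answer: -553417/224856 ≈ -2.4612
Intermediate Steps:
K(H) = -2*H² (K(H) = (-2*H)*H = -2*H²)
l(h) = -9/8 - 13/h (l(h) = -13/h + 27/(-24) = -13/h + 27*(-1/24) = -13/h - 9/8 = -9/8 - 13/h)
A(z) = -18*z (A(z) = (-2*(-3)²)*z = (-2*9)*z = -18*z)
(l(-54) + 2563)/(-1419 + A(-21)) = ((-9/8 - 13/(-54)) + 2563)/(-1419 - 18*(-21)) = ((-9/8 - 13*(-1/54)) + 2563)/(-1419 + 378) = ((-9/8 + 13/54) + 2563)/(-1041) = (-191/216 + 2563)*(-1/1041) = (553417/216)*(-1/1041) = -553417/224856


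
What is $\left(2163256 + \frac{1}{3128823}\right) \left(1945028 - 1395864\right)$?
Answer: $\frac{3716986400102201996}{3128823} \approx 1.188 \cdot 10^{12}$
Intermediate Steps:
$\left(2163256 + \frac{1}{3128823}\right) \left(1945028 - 1395864\right) = \left(2163256 + \frac{1}{3128823}\right) 549164 = \frac{6768445127689}{3128823} \cdot 549164 = \frac{3716986400102201996}{3128823}$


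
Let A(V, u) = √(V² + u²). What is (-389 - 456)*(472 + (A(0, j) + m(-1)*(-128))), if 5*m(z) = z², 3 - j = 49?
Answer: -416078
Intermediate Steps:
j = -46 (j = 3 - 1*49 = 3 - 49 = -46)
m(z) = z²/5
(-389 - 456)*(472 + (A(0, j) + m(-1)*(-128))) = (-389 - 456)*(472 + (√(0² + (-46)²) + ((⅕)*(-1)²)*(-128))) = -845*(472 + (√(0 + 2116) + ((⅕)*1)*(-128))) = -845*(472 + (√2116 + (⅕)*(-128))) = -845*(472 + (46 - 128/5)) = -845*(472 + 102/5) = -845*2462/5 = -416078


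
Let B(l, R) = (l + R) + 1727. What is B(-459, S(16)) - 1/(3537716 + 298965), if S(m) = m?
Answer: 4926298403/3836681 ≈ 1284.0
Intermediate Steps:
B(l, R) = 1727 + R + l (B(l, R) = (R + l) + 1727 = 1727 + R + l)
B(-459, S(16)) - 1/(3537716 + 298965) = (1727 + 16 - 459) - 1/(3537716 + 298965) = 1284 - 1/3836681 = 4926298403/3836681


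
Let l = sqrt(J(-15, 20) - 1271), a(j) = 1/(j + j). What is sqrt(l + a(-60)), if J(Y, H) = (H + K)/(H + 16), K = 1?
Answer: sqrt(-30 + 600*I*sqrt(45735))/60 ≈ 4.2211 + 4.222*I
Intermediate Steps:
a(j) = 1/(2*j)
J(Y, H) = (1 + H)/(16 + H) (J(Y, H) = (H + 1)/(H + 16) = (1 + H)/(16 + H))
l = I*sqrt(45735)/6 (l = sqrt((1 + 20)/(16 + 20) - 1271) = sqrt(21/36 - 1271) = sqrt((1/36)*21 - 1271) = sqrt(7/12 - 1271) = sqrt(-15245/12) = I*sqrt(45735)/6 ≈ 35.643*I)
sqrt(l + a(-60)) = sqrt(I*sqrt(45735)/6 + (1/2)/(-60)) = sqrt(I*sqrt(45735)/6 + (1/2)*(-1/60)) = sqrt(I*sqrt(45735)/6 - 1/120) = sqrt(-1/120 + I*sqrt(45735)/6)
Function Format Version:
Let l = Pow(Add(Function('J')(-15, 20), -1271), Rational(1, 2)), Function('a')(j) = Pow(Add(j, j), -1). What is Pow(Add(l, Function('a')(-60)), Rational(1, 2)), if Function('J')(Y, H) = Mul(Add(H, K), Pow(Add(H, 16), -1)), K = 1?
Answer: Mul(Rational(1, 60), Pow(Add(-30, Mul(600, I, Pow(45735, Rational(1, 2)))), Rational(1, 2))) ≈ Add(4.2211, Mul(4.2220, I))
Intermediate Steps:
Function('a')(j) = Mul(Rational(1, 2), Pow(j, -1)) (Function('a')(j) = Pow(Mul(2, j), -1) = Mul(Rational(1, 2), Pow(j, -1)))
Function('J')(Y, H) = Mul(Pow(Add(16, H), -1), Add(1, H)) (Function('J')(Y, H) = Mul(Add(H, 1), Pow(Add(H, 16), -1)) = Mul(Add(1, H), Pow(Add(16, H), -1)) = Mul(Pow(Add(16, H), -1), Add(1, H)))
l = Mul(Rational(1, 6), I, Pow(45735, Rational(1, 2))) (l = Pow(Add(Mul(Pow(Add(16, 20), -1), Add(1, 20)), -1271), Rational(1, 2)) = Pow(Add(Mul(Pow(36, -1), 21), -1271), Rational(1, 2)) = Pow(Add(Mul(Rational(1, 36), 21), -1271), Rational(1, 2)) = Pow(Add(Rational(7, 12), -1271), Rational(1, 2)) = Pow(Rational(-15245, 12), Rational(1, 2)) = Mul(Rational(1, 6), I, Pow(45735, Rational(1, 2))) ≈ Mul(35.643, I))
Pow(Add(l, Function('a')(-60)), Rational(1, 2)) = Pow(Add(Mul(Rational(1, 6), I, Pow(45735, Rational(1, 2))), Mul(Rational(1, 2), Pow(-60, -1))), Rational(1, 2)) = Pow(Add(Mul(Rational(1, 6), I, Pow(45735, Rational(1, 2))), Mul(Rational(1, 2), Rational(-1, 60))), Rational(1, 2)) = Pow(Add(Mul(Rational(1, 6), I, Pow(45735, Rational(1, 2))), Rational(-1, 120)), Rational(1, 2)) = Pow(Add(Rational(-1, 120), Mul(Rational(1, 6), I, Pow(45735, Rational(1, 2)))), Rational(1, 2))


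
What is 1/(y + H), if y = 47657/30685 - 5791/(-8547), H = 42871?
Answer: 262264695/11244134760559 ≈ 2.3325e-5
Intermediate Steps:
y = 585021214/262264695 (y = 47657*(1/30685) - 5791*(-1/8547) = 47657/30685 + 5791/8547 = 585021214/262264695 ≈ 2.2307)
1/(y + H) = 1/(585021214/262264695 + 42871) = 1/(11244134760559/262264695) = 262264695/11244134760559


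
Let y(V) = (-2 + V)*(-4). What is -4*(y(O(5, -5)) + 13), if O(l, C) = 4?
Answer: -20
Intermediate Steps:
y(V) = 8 - 4*V
-4*(y(O(5, -5)) + 13) = -4*((8 - 4*4) + 13) = -4*((8 - 16) + 13) = -4*(-8 + 13) = -4*5 = -20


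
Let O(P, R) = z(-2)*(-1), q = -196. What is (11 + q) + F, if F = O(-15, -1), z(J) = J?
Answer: -183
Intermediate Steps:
O(P, R) = 2 (O(P, R) = -2*(-1) = 2)
F = 2
(11 + q) + F = (11 - 196) + 2 = -185 + 2 = -183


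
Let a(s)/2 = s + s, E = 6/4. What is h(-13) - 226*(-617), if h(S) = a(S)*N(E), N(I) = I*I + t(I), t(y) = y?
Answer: 139247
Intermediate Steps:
E = 3/2 (E = 6*(¼) = 3/2 ≈ 1.5000)
N(I) = I + I² (N(I) = I*I + I = I² + I = I + I²)
a(s) = 4*s (a(s) = 2*(s + s) = 2*(2*s) = 4*s)
h(S) = 15*S (h(S) = (4*S)*(3*(1 + 3/2)/2) = (4*S)*((3/2)*(5/2)) = (4*S)*(15/4) = 15*S)
h(-13) - 226*(-617) = 15*(-13) - 226*(-617) = -195 + 139442 = 139247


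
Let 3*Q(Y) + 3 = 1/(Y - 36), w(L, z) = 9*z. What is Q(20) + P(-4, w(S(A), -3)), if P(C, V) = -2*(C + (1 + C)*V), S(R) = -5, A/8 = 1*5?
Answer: -7441/48 ≈ -155.02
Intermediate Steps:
A = 40 (A = 8*(1*5) = 8*5 = 40)
Q(Y) = -1 + 1/(3*(-36 + Y)) (Q(Y) = -1 + 1/(3*(Y - 36)) = -1 + 1/(3*(-36 + Y)))
P(C, V) = -2*C - 2*V*(1 + C) (P(C, V) = -2*(C + V*(1 + C)) = -2*C - 2*V*(1 + C))
Q(20) + P(-4, w(S(A), -3)) = (109/3 - 1*20)/(-36 + 20) + (-2*(-4) - 18*(-3) - 2*(-4)*9*(-3)) = (109/3 - 20)/(-16) + (8 - 2*(-27) - 2*(-4)*(-27)) = -1/16*49/3 + (8 + 54 - 216) = -49/48 - 154 = -7441/48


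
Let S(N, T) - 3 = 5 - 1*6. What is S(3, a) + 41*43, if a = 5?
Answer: 1765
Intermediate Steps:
S(N, T) = 2 (S(N, T) = 3 + (5 - 1*6) = 3 + (5 - 6) = 3 - 1 = 2)
S(3, a) + 41*43 = 2 + 41*43 = 2 + 1763 = 1765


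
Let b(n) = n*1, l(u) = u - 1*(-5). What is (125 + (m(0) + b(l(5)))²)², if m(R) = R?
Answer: 50625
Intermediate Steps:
l(u) = 5 + u (l(u) = u + 5 = 5 + u)
b(n) = n
(125 + (m(0) + b(l(5)))²)² = (125 + (0 + (5 + 5))²)² = (125 + (0 + 10)²)² = (125 + 10²)² = (125 + 100)² = 225² = 50625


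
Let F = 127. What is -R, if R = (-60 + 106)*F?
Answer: -5842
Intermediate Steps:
R = 5842 (R = (-60 + 106)*127 = 46*127 = 5842)
-R = -1*5842 = -5842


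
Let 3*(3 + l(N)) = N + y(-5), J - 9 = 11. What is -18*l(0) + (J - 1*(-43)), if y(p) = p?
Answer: 147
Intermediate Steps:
J = 20 (J = 9 + 11 = 20)
l(N) = -14/3 + N/3 (l(N) = -3 + (N - 5)/3 = -3 + (-5 + N)/3 = -3 + (-5/3 + N/3) = -14/3 + N/3)
-18*l(0) + (J - 1*(-43)) = -18*(-14/3 + (⅓)*0) + (20 - 1*(-43)) = -18*(-14/3 + 0) + (20 + 43) = -18*(-14/3) + 63 = 84 + 63 = 147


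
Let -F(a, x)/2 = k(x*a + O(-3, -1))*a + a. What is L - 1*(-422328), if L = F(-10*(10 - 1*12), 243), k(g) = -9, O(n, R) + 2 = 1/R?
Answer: 422648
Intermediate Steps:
O(n, R) = -2 + 1/R
F(a, x) = 16*a (F(a, x) = -2*(-9*a + a) = -(-16)*a = 16*a)
L = 320 (L = 16*(-10*(10 - 1*12)) = 16*(-10*(10 - 12)) = 16*(-10*(-2)) = 16*20 = 320)
L - 1*(-422328) = 320 - 1*(-422328) = 320 + 422328 = 422648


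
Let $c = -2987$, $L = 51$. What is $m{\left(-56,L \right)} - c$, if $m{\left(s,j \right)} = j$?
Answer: $3038$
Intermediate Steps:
$m{\left(-56,L \right)} - c = 51 - -2987 = 51 + 2987 = 3038$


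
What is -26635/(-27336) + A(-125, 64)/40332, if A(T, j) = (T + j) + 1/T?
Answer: 11172657347/11484537000 ≈ 0.97284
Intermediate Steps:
A(T, j) = T + j + 1/T
-26635/(-27336) + A(-125, 64)/40332 = -26635/(-27336) + (-125 + 64 + 1/(-125))/40332 = -26635*(-1/27336) + (-125 + 64 - 1/125)*(1/40332) = 26635/27336 - 7626/125*1/40332 = 26635/27336 - 1271/840250 = 11172657347/11484537000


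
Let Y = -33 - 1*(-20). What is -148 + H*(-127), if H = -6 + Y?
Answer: 2265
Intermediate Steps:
Y = -13 (Y = -33 + 20 = -13)
H = -19 (H = -6 - 13 = -19)
-148 + H*(-127) = -148 - 19*(-127) = -148 + 2413 = 2265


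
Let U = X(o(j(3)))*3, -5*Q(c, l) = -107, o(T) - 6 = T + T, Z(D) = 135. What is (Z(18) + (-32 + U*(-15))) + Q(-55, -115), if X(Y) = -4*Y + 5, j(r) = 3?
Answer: 10297/5 ≈ 2059.4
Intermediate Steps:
o(T) = 6 + 2*T (o(T) = 6 + (T + T) = 6 + 2*T)
Q(c, l) = 107/5 (Q(c, l) = -⅕*(-107) = 107/5)
X(Y) = 5 - 4*Y
U = -129 (U = (5 - 4*(6 + 2*3))*3 = (5 - 4*(6 + 6))*3 = (5 - 4*12)*3 = (5 - 48)*3 = -43*3 = -129)
(Z(18) + (-32 + U*(-15))) + Q(-55, -115) = (135 + (-32 - 129*(-15))) + 107/5 = (135 + (-32 + 1935)) + 107/5 = (135 + 1903) + 107/5 = 2038 + 107/5 = 10297/5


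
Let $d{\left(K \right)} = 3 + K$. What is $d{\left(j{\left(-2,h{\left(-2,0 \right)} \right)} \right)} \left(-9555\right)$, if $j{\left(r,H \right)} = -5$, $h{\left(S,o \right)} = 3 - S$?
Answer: $19110$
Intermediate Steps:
$d{\left(j{\left(-2,h{\left(-2,0 \right)} \right)} \right)} \left(-9555\right) = \left(3 - 5\right) \left(-9555\right) = \left(-2\right) \left(-9555\right) = 19110$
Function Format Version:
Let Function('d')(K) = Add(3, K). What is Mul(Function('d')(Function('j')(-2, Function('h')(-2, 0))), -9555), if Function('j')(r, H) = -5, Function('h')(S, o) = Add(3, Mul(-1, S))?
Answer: 19110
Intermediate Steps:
Mul(Function('d')(Function('j')(-2, Function('h')(-2, 0))), -9555) = Mul(Add(3, -5), -9555) = Mul(-2, -9555) = 19110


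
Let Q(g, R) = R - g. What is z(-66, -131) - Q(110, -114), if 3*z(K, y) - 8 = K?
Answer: 614/3 ≈ 204.67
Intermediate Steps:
z(K, y) = 8/3 + K/3
z(-66, -131) - Q(110, -114) = (8/3 + (1/3)*(-66)) - (-114 - 1*110) = (8/3 - 22) - (-114 - 110) = -58/3 - 1*(-224) = -58/3 + 224 = 614/3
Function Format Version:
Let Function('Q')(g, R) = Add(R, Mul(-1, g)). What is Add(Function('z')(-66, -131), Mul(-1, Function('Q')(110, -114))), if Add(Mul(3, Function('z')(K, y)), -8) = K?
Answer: Rational(614, 3) ≈ 204.67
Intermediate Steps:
Function('z')(K, y) = Add(Rational(8, 3), Mul(Rational(1, 3), K))
Add(Function('z')(-66, -131), Mul(-1, Function('Q')(110, -114))) = Add(Add(Rational(8, 3), Mul(Rational(1, 3), -66)), Mul(-1, Add(-114, Mul(-1, 110)))) = Add(Add(Rational(8, 3), -22), Mul(-1, Add(-114, -110))) = Add(Rational(-58, 3), Mul(-1, -224)) = Add(Rational(-58, 3), 224) = Rational(614, 3)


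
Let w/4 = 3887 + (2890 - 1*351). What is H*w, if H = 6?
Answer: 154224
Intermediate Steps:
w = 25704 (w = 4*(3887 + (2890 - 1*351)) = 4*(3887 + (2890 - 351)) = 4*(3887 + 2539) = 4*6426 = 25704)
H*w = 6*25704 = 154224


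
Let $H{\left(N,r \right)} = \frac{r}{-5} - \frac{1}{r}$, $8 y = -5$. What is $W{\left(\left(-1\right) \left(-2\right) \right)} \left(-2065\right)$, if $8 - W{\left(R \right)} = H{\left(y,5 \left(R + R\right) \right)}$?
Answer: $- \frac{99533}{4} \approx -24883.0$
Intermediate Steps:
$y = - \frac{5}{8}$ ($y = \frac{1}{8} \left(-5\right) = - \frac{5}{8} \approx -0.625$)
$H{\left(N,r \right)} = - \frac{1}{r} - \frac{r}{5}$ ($H{\left(N,r \right)} = r \left(- \frac{1}{5}\right) - \frac{1}{r} = - \frac{r}{5} - \frac{1}{r} = - \frac{1}{r} - \frac{r}{5}$)
$W{\left(R \right)} = 8 + 2 R + \frac{1}{10 R}$ ($W{\left(R \right)} = 8 - \left(- \frac{1}{5 \left(R + R\right)} - \frac{5 \left(R + R\right)}{5}\right) = 8 - \left(- \frac{1}{5 \cdot 2 R} - \frac{5 \cdot 2 R}{5}\right) = 8 - \left(- \frac{1}{10 R} - \frac{10 R}{5}\right) = 8 - \left(- \frac{1}{10 R} - 2 R\right) = 8 - \left(- 2 R - \frac{1}{10 R}\right) = 8 + \left(2 R + \frac{1}{10 R}\right) = 8 + 2 R + \frac{1}{10 R}$)
$W{\left(\left(-1\right) \left(-2\right) \right)} \left(-2065\right) = \left(8 + 2 \left(\left(-1\right) \left(-2\right)\right) + \frac{1}{10 \left(\left(-1\right) \left(-2\right)\right)}\right) \left(-2065\right) = \left(8 + 2 \cdot 2 + \frac{1}{10 \cdot 2}\right) \left(-2065\right) = \left(8 + 4 + \frac{1}{10} \cdot \frac{1}{2}\right) \left(-2065\right) = \left(8 + 4 + \frac{1}{20}\right) \left(-2065\right) = \frac{241}{20} \left(-2065\right) = - \frac{99533}{4}$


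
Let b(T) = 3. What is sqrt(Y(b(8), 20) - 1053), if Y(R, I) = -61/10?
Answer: I*sqrt(105910)/10 ≈ 32.544*I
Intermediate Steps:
Y(R, I) = -61/10 (Y(R, I) = -61*1/10 = -61/10)
sqrt(Y(b(8), 20) - 1053) = sqrt(-61/10 - 1053) = sqrt(-10591/10) = I*sqrt(105910)/10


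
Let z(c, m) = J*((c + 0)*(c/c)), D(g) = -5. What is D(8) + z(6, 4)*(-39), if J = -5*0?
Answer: -5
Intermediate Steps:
J = 0
z(c, m) = 0 (z(c, m) = 0*((c + 0)*(c/c)) = 0*(c*1) = 0*c = 0)
D(8) + z(6, 4)*(-39) = -5 + 0*(-39) = -5 + 0 = -5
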